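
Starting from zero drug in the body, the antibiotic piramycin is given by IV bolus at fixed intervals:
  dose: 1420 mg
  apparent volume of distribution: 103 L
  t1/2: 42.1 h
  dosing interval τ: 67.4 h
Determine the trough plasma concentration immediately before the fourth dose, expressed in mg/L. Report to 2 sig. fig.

C₀ per dose = Dose / Vd = 1420 / 103 = 13.79 mg/L
k = ln2 / t½ = 0.693147 / 42.1 = 0.01646 h⁻¹
Fraction remaining after one interval: r = e^(−kτ) = e^(−0.01646 × 67.4) = 0.3298
Before dose 4, 3 doses have been given (aged 1τ, 2τ, 3τ).
C_trough = C₀ × (r + r² + … + r^3) = C₀ × r(1−r^3)/(1−r)
        = 13.79 × 0.3298 × (1 − 0.03587) / (1 − 0.3298) = 6.543 mg/L

6.5 mg/L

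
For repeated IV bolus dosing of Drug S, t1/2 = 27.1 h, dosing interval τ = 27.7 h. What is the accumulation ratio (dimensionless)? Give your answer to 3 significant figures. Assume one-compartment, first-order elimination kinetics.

k = ln2 / t½ = 0.693147 / 27.1 = 0.02558 h⁻¹
e^(−kτ) = e^(−0.02558 × 27.7) = 0.4923
Accumulation ratio R = 1 / (1 − e^(−kτ)) = 1 / (1 − 0.4923) = 1.970

1.97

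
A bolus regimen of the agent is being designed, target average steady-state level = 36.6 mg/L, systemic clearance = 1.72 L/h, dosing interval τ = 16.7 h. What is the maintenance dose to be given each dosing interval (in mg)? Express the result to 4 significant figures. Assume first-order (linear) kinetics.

At steady state, Dose/τ = Css × CL.
Dose = Css × CL × τ = 36.6 × 1.720 × 16.7 = 1051 mg

1051 mg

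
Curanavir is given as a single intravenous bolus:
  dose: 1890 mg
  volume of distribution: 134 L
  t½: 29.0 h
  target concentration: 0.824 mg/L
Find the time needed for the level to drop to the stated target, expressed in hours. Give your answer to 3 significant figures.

C₀ = Dose / Vd = 1890 / 134 = 14.10 mg/L
k = ln2 / t½ = 0.693147 / 29.0 = 0.02390 h⁻¹
t = ln(C₀ / C) / k = ln(14.10 / 0.824) / 0.02390
  = ln(17.11) / 0.02390 = 2.840 / 0.02390 = 118.8 h

119 h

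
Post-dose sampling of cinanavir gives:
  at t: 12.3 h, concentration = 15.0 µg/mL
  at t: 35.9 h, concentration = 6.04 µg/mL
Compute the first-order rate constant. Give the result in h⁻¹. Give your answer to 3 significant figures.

0.0385 h⁻¹

k = ln(C₁/C₂) / (t₂ − t₁) = ln(15.0/6.04) / (35.9 − 12.3)
  = 0.9096 / 23.60 = 0.03854 h⁻¹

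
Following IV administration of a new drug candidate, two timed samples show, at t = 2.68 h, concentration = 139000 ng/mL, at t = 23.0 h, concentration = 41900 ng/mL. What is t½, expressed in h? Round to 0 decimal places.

k = ln(C₁/C₂) / (t₂ − t₁) = ln(139000/41900) / (23.0 − 2.68)
  = 1.199 / 20.32 = 0.05901 h⁻¹
t½ = ln2 / k = 0.693147 / 0.05901 = 11.75 h

12 h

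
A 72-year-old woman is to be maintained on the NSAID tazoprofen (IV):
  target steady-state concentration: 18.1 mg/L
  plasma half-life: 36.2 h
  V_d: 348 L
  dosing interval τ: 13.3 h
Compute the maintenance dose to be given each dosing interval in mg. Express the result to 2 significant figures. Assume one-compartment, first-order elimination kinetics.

1600 mg

k = ln2 / t½ = 0.693147 / 36.2 = 0.01915 h⁻¹
CL = k × Vd = 0.01915 × 348 = 6.664 L/h
At steady state, Dose/τ = Css × CL.
Dose = Css × CL × τ = 18.1 × 6.664 × 13.3 = 1604 mg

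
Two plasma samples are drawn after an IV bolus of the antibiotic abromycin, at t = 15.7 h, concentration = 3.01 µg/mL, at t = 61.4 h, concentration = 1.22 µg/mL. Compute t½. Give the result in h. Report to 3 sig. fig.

k = ln(C₁/C₂) / (t₂ − t₁) = ln(3.01/1.22) / (61.4 − 15.7)
  = 0.9031 / 45.70 = 0.01976 h⁻¹
t½ = ln2 / k = 0.693147 / 0.01976 = 35.08 h

35.1 h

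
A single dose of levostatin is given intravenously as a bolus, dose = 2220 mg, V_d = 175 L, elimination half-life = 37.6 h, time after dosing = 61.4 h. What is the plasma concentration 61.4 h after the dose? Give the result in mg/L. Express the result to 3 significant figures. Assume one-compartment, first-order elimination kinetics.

4.09 mg/L

C₀ = Dose / Vd = 2220 / 175 = 12.69 mg/L
k = ln2 / t½ = 0.693147 / 37.6 = 0.01843 h⁻¹
C = C₀ · e^(−k·t) = 12.69 × e^(−0.01843 × 61.4)
  = 12.69 × 0.3225 = 4.093 mg/L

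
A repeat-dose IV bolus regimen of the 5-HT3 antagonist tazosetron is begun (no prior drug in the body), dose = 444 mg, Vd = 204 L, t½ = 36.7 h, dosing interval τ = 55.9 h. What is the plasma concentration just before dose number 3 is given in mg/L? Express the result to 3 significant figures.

C₀ per dose = Dose / Vd = 444 / 204 = 2.176 mg/L
k = ln2 / t½ = 0.693147 / 36.7 = 0.01889 h⁻¹
Fraction remaining after one interval: r = e^(−kτ) = e^(−0.01889 × 55.9) = 0.3479
Before dose 3, 2 doses have been given (aged 1τ, 2τ).
C_trough = C₀ × (r + r²) = 2.176 × (0.3479 + 0.1210) = 1.020 mg/L

1.02 mg/L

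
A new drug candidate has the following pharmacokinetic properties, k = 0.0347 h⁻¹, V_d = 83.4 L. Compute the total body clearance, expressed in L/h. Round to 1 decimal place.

CL = k × Vd = 0.0347 × 83.4 = 2.894 L/h

2.9 L/h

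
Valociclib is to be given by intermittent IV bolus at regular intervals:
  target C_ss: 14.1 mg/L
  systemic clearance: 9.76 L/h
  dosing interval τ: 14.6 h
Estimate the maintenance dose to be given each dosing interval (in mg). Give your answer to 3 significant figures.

At steady state, Dose/τ = Css × CL.
Dose = Css × CL × τ = 14.1 × 9.760 × 14.6 = 2009 mg

2010 mg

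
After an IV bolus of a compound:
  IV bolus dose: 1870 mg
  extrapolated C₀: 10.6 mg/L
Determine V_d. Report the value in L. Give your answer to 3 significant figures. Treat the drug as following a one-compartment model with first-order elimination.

Vd = Dose / C₀ = 1870 / 10.6 = 176.4 L

176 L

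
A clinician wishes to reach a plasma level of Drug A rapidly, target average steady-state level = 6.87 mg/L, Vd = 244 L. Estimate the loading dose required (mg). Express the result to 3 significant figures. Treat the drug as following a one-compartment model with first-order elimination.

LD = Css × Vd = 6.87 × 244 = 1676 mg

1680 mg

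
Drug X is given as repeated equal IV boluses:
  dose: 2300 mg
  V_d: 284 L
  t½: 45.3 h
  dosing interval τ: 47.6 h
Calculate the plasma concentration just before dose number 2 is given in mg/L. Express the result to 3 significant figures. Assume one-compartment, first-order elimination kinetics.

C₀ per dose = Dose / Vd = 2300 / 284 = 8.099 mg/L
k = ln2 / t½ = 0.693147 / 45.3 = 0.01530 h⁻¹
Fraction remaining after one interval: r = e^(−kτ) = e^(−0.01530 × 47.6) = 0.4827
Before dose 2, 1 dose has been given (aged 1τ).
C_trough = C₀ × r = 8.099 × 0.4827 = 3.909 mg/L

3.91 mg/L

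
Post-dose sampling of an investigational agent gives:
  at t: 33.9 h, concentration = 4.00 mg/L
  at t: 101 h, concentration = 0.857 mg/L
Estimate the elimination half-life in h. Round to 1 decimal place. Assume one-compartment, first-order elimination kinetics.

k = ln(C₁/C₂) / (t₂ − t₁) = ln(4.00/0.857) / (101 − 33.9)
  = 1.541 / 67.10 = 0.02297 h⁻¹
t½ = ln2 / k = 0.693147 / 0.02297 = 30.18 h

30.2 h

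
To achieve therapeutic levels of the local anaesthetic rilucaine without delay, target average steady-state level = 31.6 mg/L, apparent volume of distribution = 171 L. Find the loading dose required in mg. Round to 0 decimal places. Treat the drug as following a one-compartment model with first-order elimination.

5404 mg

LD = Css × Vd = 31.6 × 171 = 5404 mg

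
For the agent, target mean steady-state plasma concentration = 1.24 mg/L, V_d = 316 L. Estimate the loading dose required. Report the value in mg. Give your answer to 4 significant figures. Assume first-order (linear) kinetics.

LD = Css × Vd = 1.24 × 316 = 391.8 mg

391.8 mg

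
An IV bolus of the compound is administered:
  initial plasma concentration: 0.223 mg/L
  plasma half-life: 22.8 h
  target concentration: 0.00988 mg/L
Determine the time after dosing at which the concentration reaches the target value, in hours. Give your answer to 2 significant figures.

k = ln2 / t½ = 0.693147 / 22.8 = 0.03040 h⁻¹
t = ln(C₀ / C) / k = ln(0.2230 / 0.00988) / 0.03040
  = ln(22.57) / 0.03040 = 3.117 / 0.03040 = 102.5 h

100 h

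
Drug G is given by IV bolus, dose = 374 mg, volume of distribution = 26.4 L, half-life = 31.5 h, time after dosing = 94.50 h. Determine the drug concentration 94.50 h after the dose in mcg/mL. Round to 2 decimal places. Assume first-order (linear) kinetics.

1.77 mcg/mL

C₀ = Dose / Vd = 374.0 / 26.4 = 14.17 mg/L
k = ln2 / t½ = 0.693147 / 31.5 = 0.02200 h⁻¹
t / t½ = 94.50 / 31.5 = 3 half-lives
C = C₀ × (1/2)^3 = 14.17 × 0.1250 = 1.771 mg/L
(1.771 mg/L = 1.771 mcg/mL)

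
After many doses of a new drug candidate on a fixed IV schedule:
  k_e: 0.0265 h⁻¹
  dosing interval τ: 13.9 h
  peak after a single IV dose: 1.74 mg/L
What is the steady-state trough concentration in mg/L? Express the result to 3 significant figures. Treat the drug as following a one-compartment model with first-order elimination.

3.91 mg/L

e^(−kτ) = e^(−0.02650 × 13.9) = 0.6919
Accumulation ratio R = 1 / (1 − e^(−kτ)) = 1 / (1 − 0.6919) = 3.246
Steady-state trough = C₀ × R × e^(−kτ) = 1.74 × 3.246 × 0.6919 = 3.908 mg/L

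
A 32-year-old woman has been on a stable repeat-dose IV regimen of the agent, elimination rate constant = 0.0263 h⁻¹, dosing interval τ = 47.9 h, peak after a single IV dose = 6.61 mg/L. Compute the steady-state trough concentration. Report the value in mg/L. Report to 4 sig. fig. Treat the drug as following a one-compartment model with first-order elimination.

2.618 mg/L

e^(−kτ) = e^(−0.02630 × 47.9) = 0.2837
Accumulation ratio R = 1 / (1 − e^(−kτ)) = 1 / (1 − 0.2837) = 1.396
Steady-state trough = C₀ × R × e^(−kτ) = 6.61 × 1.396 × 0.2837 = 2.618 mg/L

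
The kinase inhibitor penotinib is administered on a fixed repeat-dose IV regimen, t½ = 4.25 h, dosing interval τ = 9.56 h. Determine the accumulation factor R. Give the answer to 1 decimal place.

k = ln2 / t½ = 0.693147 / 4.25 = 0.1631 h⁻¹
e^(−kτ) = e^(−0.1631 × 9.56) = 0.2103
Accumulation ratio R = 1 / (1 − e^(−kτ)) = 1 / (1 − 0.2103) = 1.266

1.3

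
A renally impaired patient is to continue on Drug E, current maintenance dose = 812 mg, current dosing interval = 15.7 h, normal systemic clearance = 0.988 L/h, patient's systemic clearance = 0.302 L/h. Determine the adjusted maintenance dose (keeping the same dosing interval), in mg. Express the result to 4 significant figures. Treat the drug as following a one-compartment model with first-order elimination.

248.2 mg

To keep the same average steady-state level, dosing rate must scale with clearance.
CL ratio = 0.302 / 0.988 = 0.3057
New dose (same interval) = 812 × 0.3057 = 248.2 mg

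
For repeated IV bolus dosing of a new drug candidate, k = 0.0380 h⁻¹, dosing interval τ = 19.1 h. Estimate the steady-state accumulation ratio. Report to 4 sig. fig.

e^(−kτ) = e^(−0.03800 × 19.1) = 0.4839
Accumulation ratio R = 1 / (1 − e^(−kτ)) = 1 / (1 − 0.4839) = 1.938

1.938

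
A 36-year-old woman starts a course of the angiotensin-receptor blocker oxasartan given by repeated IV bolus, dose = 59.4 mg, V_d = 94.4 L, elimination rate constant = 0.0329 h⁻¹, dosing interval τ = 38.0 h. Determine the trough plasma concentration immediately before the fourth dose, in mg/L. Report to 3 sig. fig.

0.247 mg/L

C₀ per dose = Dose / Vd = 59.4 / 94.4 = 0.6292 mg/L
Fraction remaining after one interval: r = e^(−kτ) = e^(−0.03290 × 38.0) = 0.2864
Before dose 4, 3 doses have been given (aged 1τ, 2τ, 3τ).
C_trough = C₀ × (r + r² + … + r^3) = C₀ × r(1−r^3)/(1−r)
        = 0.6292 × 0.2864 × (1 − 0.02349) / (1 − 0.2864) = 0.2466 mg/L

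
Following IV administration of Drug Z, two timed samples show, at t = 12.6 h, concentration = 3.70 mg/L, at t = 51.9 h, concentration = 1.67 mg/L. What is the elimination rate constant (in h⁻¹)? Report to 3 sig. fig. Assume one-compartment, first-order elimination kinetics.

k = ln(C₁/C₂) / (t₂ − t₁) = ln(3.70/1.67) / (51.9 − 12.6)
  = 0.7955 / 39.30 = 0.02024 h⁻¹

0.0202 h⁻¹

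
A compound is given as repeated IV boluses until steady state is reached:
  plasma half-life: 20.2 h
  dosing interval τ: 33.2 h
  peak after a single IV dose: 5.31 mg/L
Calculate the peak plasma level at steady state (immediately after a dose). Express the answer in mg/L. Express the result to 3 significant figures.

7.81 mg/L

k = ln2 / t½ = 0.693147 / 20.2 = 0.03431 h⁻¹
e^(−kτ) = e^(−0.03431 × 33.2) = 0.3201
Accumulation ratio R = 1 / (1 − e^(−kτ)) = 1 / (1 − 0.3201) = 1.471
Steady-state peak = C₀ × R = 5.31 × 1.471 = 7.811 mg/L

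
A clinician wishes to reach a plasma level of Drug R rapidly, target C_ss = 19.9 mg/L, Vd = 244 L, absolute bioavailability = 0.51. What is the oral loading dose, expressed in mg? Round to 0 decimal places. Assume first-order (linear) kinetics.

LD = Css × Vd / F = 19.9 × 244 / 0.51 = 9521 mg

9521 mg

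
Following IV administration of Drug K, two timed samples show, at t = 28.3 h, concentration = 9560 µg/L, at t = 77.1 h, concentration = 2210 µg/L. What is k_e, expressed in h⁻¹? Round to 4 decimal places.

k = ln(C₁/C₂) / (t₂ − t₁) = ln(9560/2210) / (77.1 − 28.3)
  = 1.465 / 48.80 = 0.03002 h⁻¹

0.0300 h⁻¹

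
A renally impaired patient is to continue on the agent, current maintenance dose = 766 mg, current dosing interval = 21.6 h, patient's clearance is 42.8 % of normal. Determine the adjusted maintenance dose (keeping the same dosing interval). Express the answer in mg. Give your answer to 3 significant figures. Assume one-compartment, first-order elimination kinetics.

328 mg

To keep the same average steady-state level, dosing rate must scale with clearance.
CL ratio = 42.8 / 100 = 0.4280
New dose (same interval) = 766 × 0.4280 = 327.8 mg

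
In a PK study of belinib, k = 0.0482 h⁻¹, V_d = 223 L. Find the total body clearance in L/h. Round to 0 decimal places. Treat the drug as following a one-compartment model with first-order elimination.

11 L/h

CL = k × Vd = 0.0482 × 223 = 10.75 L/h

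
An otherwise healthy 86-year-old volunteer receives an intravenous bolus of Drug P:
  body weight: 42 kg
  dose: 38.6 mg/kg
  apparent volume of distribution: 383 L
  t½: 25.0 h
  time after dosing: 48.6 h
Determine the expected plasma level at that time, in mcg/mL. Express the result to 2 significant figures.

Total dose = 38.6 × 42 = 1621 mg
C₀ = Dose / Vd = 1621 / 383 = 4.232 mg/L
k = ln2 / t½ = 0.693147 / 25.0 = 0.02773 h⁻¹
C = C₀ · e^(−k·t) = 4.232 × e^(−0.02773 × 48.6)
  = 4.232 × 0.2598 = 1.099 mg/L
(1.099 mg/L = 1.099 mcg/mL)

1.1 mcg/mL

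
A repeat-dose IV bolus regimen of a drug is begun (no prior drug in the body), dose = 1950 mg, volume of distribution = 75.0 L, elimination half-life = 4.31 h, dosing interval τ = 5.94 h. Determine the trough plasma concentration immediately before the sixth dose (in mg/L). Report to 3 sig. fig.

C₀ per dose = Dose / Vd = 1950 / 75.0 = 26.00 mg/L
k = ln2 / t½ = 0.693147 / 4.31 = 0.1608 h⁻¹
Fraction remaining after one interval: r = e^(−kτ) = e^(−0.1608 × 5.94) = 0.3848
Before dose 6, 5 doses have been given (aged 1τ, 2τ, 3τ, 4τ, 5τ).
C_trough = C₀ × (r + r² + … + r^5) = C₀ × r(1−r^5)/(1−r)
        = 26.00 × 0.3848 × (1 − 0.008437) / (1 − 0.3848) = 16.13 mg/L

16.1 mg/L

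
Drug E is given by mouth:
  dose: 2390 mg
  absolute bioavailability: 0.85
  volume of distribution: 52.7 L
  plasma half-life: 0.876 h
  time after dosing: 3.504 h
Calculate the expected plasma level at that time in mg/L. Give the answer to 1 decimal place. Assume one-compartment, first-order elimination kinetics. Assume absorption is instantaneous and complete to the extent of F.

2.4 mg/L

Amount reaching circulation = F × Dose = 0.85 × 2390 = 2032 mg
C₀ = F·Dose / Vd = 2032 / 52.7 = 38.56 mg/L
k = ln2 / t½ = 0.693147 / 0.876 = 0.7913 h⁻¹
t / t½ = 3.504 / 0.876 = 4 half-lives
C = C₀ × (1/2)^4 = 38.56 × 0.06250 = 2.410 mg/L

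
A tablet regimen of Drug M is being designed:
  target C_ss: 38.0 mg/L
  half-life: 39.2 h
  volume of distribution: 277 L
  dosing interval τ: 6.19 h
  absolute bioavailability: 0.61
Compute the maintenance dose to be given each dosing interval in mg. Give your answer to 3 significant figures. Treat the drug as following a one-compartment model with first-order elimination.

k = ln2 / t½ = 0.693147 / 39.2 = 0.01768 h⁻¹
CL = k × Vd = 0.01768 × 277 = 4.897 L/h
At steady state, F × (Dose/τ) = Css × CL.
Dose = Css × CL × τ / F = 38.0 × 4.897 × 6.19 / 0.61 = 1888 mg

1890 mg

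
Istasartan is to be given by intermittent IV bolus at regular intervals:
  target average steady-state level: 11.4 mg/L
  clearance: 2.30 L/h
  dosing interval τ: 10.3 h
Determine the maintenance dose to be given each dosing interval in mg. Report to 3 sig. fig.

At steady state, Dose/τ = Css × CL.
Dose = Css × CL × τ = 11.4 × 2.300 × 10.3 = 270.1 mg

270 mg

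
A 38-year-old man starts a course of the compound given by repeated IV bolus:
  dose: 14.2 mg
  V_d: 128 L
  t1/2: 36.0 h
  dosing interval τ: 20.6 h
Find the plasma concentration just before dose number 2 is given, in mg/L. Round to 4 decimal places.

0.0746 mg/L

C₀ per dose = Dose / Vd = 14.2 / 128 = 0.1109 mg/L
k = ln2 / t½ = 0.693147 / 36.0 = 0.01925 h⁻¹
Fraction remaining after one interval: r = e^(−kτ) = e^(−0.01925 × 20.6) = 0.6726
Before dose 2, 1 dose has been given (aged 1τ).
C_trough = C₀ × r = 0.1109 × 0.6726 = 0.07459 mg/L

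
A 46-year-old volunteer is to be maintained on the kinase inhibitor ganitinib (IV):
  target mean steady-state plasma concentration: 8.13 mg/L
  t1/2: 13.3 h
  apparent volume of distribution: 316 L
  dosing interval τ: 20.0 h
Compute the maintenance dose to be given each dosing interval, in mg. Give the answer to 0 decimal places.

k = ln2 / t½ = 0.693147 / 13.3 = 0.05212 h⁻¹
CL = k × Vd = 0.05212 × 316 = 16.47 L/h
At steady state, Dose/τ = Css × CL.
Dose = Css × CL × τ = 8.13 × 16.47 × 20.0 = 2678 mg

2678 mg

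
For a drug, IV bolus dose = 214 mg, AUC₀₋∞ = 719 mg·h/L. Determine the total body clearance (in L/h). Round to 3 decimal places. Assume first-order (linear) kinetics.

CL = Dose / AUC = 214 / 719 = 0.2976 L/h

0.298 L/h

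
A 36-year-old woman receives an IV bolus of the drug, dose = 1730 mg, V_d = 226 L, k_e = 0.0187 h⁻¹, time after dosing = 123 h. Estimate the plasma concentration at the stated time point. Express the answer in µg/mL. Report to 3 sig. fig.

0.767 µg/mL

C₀ = Dose / Vd = 1730 / 226 = 7.655 mg/L
C = C₀ · e^(−k·t) = 7.655 × e^(−0.01870 × 123)
  = 7.655 × 0.1002 = 0.7670 mg/L
(0.7670 mg/L = 0.7670 µg/mL)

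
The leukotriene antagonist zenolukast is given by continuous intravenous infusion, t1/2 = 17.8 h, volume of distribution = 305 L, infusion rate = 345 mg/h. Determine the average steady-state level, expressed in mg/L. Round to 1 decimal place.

29.0 mg/L

k = ln2 / t½ = 0.693147 / 17.8 = 0.03894 h⁻¹
CL = k × Vd = 0.03894 × 305 = 11.88 L/h
At steady state Css = R₀ / CL = 345 / 11.88 = 29.04 mg/L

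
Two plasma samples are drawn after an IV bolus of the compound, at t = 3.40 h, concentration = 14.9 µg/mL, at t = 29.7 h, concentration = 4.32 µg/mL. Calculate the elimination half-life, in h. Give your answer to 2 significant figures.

k = ln(C₁/C₂) / (t₂ − t₁) = ln(14.9/4.32) / (29.7 − 3.40)
  = 1.238 / 26.30 = 0.04707 h⁻¹
t½ = ln2 / k = 0.693147 / 0.04707 = 14.73 h

15 h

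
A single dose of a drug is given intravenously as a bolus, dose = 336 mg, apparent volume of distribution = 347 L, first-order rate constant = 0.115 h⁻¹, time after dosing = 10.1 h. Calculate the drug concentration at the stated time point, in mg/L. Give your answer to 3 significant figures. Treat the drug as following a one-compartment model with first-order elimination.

0.303 mg/L

C₀ = Dose / Vd = 336.0 / 347 = 0.9683 mg/L
C = C₀ · e^(−k·t) = 0.9683 × e^(−0.1150 × 10.1)
  = 0.9683 × 0.3130 = 0.3031 mg/L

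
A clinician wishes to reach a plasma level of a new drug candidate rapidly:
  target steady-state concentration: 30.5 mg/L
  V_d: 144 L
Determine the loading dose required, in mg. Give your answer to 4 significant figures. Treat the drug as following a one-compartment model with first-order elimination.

4392 mg

LD = Css × Vd = 30.5 × 144 = 4392 mg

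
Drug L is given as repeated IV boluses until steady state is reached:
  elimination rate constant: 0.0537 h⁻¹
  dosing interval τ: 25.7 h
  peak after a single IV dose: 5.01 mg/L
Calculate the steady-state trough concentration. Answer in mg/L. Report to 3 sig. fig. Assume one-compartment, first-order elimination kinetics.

e^(−kτ) = e^(−0.05370 × 25.7) = 0.2516
Accumulation ratio R = 1 / (1 − e^(−kτ)) = 1 / (1 − 0.2516) = 1.336
Steady-state trough = C₀ × R × e^(−kτ) = 5.01 × 1.336 × 0.2516 = 1.684 mg/L

1.68 mg/L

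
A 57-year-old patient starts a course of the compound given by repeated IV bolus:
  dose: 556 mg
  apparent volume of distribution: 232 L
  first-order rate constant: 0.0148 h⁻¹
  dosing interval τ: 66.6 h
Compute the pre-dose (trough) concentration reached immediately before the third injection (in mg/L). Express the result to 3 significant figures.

1.23 mg/L

C₀ per dose = Dose / Vd = 556 / 232 = 2.397 mg/L
Fraction remaining after one interval: r = e^(−kτ) = e^(−0.01480 × 66.6) = 0.3732
Before dose 3, 2 doses have been given (aged 1τ, 2τ).
C_trough = C₀ × (r + r²) = 2.397 × (0.3732 + 0.1393) = 1.228 mg/L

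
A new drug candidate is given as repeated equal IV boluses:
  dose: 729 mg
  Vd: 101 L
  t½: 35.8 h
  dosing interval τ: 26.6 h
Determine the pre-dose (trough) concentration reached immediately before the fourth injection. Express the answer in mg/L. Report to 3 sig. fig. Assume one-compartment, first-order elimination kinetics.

C₀ per dose = Dose / Vd = 729 / 101 = 7.218 mg/L
k = ln2 / t½ = 0.693147 / 35.8 = 0.01936 h⁻¹
Fraction remaining after one interval: r = e^(−kτ) = e^(−0.01936 × 26.6) = 0.5975
Before dose 4, 3 doses have been given (aged 1τ, 2τ, 3τ).
C_trough = C₀ × (r + r² + … + r^3) = C₀ × r(1−r^3)/(1−r)
        = 7.218 × 0.5975 × (1 − 0.2133) / (1 − 0.5975) = 8.429 mg/L

8.43 mg/L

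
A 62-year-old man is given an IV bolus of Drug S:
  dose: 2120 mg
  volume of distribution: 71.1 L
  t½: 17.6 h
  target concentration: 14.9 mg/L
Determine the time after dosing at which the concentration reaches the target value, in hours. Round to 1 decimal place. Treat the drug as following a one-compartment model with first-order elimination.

17.6 h

C₀ = Dose / Vd = 2120 / 71.1 = 29.82 mg/L
k = ln2 / t½ = 0.693147 / 17.6 = 0.03938 h⁻¹
t = ln(C₀ / C) / k = ln(29.82 / 14.9) / 0.03938
  = ln(2.001) / 0.03938 = 0.6936 / 0.03938 = 17.61 h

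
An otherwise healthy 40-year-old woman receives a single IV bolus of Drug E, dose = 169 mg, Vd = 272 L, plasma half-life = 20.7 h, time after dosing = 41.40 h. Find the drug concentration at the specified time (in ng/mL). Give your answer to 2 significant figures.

160 ng/mL

C₀ = Dose / Vd = 169.0 / 272 = 0.6213 mg/L
k = ln2 / t½ = 0.693147 / 20.7 = 0.03349 h⁻¹
t / t½ = 41.40 / 20.7 = 2 half-lives
C = C₀ × (1/2)^2 = 0.6213 × 0.2500 = 0.1553 mg/L
Convert: 0.1553 mg/L × 1000 = 155.3 ng/mL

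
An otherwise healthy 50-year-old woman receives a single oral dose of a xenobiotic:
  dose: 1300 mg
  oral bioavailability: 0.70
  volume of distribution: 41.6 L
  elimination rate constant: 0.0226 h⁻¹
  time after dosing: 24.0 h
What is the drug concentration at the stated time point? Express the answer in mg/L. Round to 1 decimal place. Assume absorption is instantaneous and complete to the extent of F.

12.7 mg/L

Amount reaching circulation = F × Dose = 0.70 × 1300 = 910.0 mg
C₀ = F·Dose / Vd = 910.0 / 41.6 = 21.88 mg/L
C = C₀ · e^(−k·t) = 21.88 × e^(−0.02260 × 24.0)
  = 21.88 × 0.5814 = 12.72 mg/L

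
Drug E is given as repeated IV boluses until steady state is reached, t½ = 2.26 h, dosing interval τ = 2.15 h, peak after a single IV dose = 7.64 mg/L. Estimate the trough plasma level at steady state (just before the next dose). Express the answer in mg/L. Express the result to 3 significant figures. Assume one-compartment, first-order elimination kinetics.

8.18 mg/L

k = ln2 / t½ = 0.693147 / 2.26 = 0.3067 h⁻¹
e^(−kτ) = e^(−0.3067 × 2.15) = 0.5172
Accumulation ratio R = 1 / (1 − e^(−kτ)) = 1 / (1 − 0.5172) = 2.071
Steady-state trough = C₀ × R × e^(−kτ) = 7.64 × 2.071 × 0.5172 = 8.183 mg/L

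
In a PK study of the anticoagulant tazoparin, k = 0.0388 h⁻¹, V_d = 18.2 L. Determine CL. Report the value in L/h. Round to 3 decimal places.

CL = k × Vd = 0.0388 × 18.2 = 0.7062 L/h

0.706 L/h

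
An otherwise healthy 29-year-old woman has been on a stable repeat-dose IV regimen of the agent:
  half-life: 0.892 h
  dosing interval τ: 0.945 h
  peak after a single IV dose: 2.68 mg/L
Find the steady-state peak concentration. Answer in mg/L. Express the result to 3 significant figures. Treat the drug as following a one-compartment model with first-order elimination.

k = ln2 / t½ = 0.693147 / 0.892 = 0.7771 h⁻¹
e^(−kτ) = e^(−0.7771 × 0.945) = 0.4798
Accumulation ratio R = 1 / (1 − e^(−kτ)) = 1 / (1 − 0.4798) = 1.922
Steady-state peak = C₀ × R = 2.68 × 1.922 = 5.151 mg/L

5.15 mg/L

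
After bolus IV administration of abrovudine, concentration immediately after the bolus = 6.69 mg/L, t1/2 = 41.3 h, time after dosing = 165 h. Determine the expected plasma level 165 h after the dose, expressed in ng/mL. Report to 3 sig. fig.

k = ln2 / t½ = 0.693147 / 41.3 = 0.01678 h⁻¹
C = C₀ · e^(−k·t) = 6.690 × e^(−0.01678 × 165)
  = 6.690 × 0.06274 = 0.4197 mg/L
Convert: 0.4197 mg/L × 1000 = 419.7 ng/mL

420 ng/mL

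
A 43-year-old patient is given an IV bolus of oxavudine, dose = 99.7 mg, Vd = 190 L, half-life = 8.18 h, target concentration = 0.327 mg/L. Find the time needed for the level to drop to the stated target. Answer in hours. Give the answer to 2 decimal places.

C₀ = Dose / Vd = 99.70 / 190 = 0.5247 mg/L
k = ln2 / t½ = 0.693147 / 8.18 = 0.08474 h⁻¹
t = ln(C₀ / C) / k = ln(0.5247 / 0.327) / 0.08474
  = ln(1.605) / 0.08474 = 0.4731 / 0.08474 = 5.583 h

5.58 h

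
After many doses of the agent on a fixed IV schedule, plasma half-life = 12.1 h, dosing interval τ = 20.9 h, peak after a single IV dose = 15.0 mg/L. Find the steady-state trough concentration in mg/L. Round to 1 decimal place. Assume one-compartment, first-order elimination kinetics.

6.5 mg/L

k = ln2 / t½ = 0.693147 / 12.1 = 0.05728 h⁻¹
e^(−kτ) = e^(−0.05728 × 20.9) = 0.3021
Accumulation ratio R = 1 / (1 − e^(−kτ)) = 1 / (1 − 0.3021) = 1.433
Steady-state trough = C₀ × R × e^(−kτ) = 15.0 × 1.433 × 0.3021 = 6.494 mg/L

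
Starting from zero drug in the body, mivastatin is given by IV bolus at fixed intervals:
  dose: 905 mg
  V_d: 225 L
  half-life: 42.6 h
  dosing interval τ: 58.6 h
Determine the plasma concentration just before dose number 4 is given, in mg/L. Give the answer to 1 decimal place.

C₀ per dose = Dose / Vd = 905 / 225 = 4.022 mg/L
k = ln2 / t½ = 0.693147 / 42.6 = 0.01627 h⁻¹
Fraction remaining after one interval: r = e^(−kτ) = e^(−0.01627 × 58.6) = 0.3854
Before dose 4, 3 doses have been given (aged 1τ, 2τ, 3τ).
C_trough = C₀ × (r + r² + … + r^3) = C₀ × r(1−r^3)/(1−r)
        = 4.022 × 0.3854 × (1 − 0.05724) / (1 − 0.3854) = 2.378 mg/L

2.4 mg/L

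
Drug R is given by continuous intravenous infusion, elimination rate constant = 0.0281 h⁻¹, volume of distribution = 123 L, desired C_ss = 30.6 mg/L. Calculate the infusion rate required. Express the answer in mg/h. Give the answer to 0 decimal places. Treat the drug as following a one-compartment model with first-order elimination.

CL = k × Vd = 0.02810 × 123 = 3.456 L/h
At steady state, infusion rate R₀ = Css × CL = 30.6 × 3.456 = 105.8 mg/h

106 mg/h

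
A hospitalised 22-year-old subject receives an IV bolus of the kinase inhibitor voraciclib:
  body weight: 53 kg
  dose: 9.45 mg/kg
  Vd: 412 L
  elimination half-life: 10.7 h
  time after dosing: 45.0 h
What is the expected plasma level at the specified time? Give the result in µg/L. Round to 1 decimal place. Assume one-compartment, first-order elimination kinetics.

65.9 µg/L

Total dose = 9.45 × 53 = 500.9 mg
C₀ = Dose / Vd = 500.9 / 412 = 1.216 mg/L
k = ln2 / t½ = 0.693147 / 10.7 = 0.06478 h⁻¹
C = C₀ · e^(−k·t) = 1.216 × e^(−0.06478 × 45.0)
  = 1.216 × 0.05420 = 0.06591 mg/L
Convert: 0.06591 mg/L × 1000 = 65.91 µg/L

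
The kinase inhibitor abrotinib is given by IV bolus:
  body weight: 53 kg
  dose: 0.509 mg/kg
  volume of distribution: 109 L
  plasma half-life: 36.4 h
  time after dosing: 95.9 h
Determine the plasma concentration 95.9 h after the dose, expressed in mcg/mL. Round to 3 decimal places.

0.040 mcg/mL

Total dose = 0.509 × 53 = 26.98 mg
C₀ = Dose / Vd = 26.98 / 109 = 0.2475 mg/L
k = ln2 / t½ = 0.693147 / 36.4 = 0.01904 h⁻¹
C = C₀ · e^(−k·t) = 0.2475 × e^(−0.01904 × 95.9)
  = 0.2475 × 0.1611 = 0.03987 mg/L
(0.03987 mg/L = 0.03987 mcg/mL)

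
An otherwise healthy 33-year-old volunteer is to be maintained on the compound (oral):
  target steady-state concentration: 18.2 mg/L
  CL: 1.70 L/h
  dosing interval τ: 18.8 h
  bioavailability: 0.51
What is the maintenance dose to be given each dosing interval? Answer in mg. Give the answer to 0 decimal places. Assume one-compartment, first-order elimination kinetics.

1141 mg

At steady state, F × (Dose/τ) = Css × CL.
Dose = Css × CL × τ / F = 18.2 × 1.700 × 18.8 / 0.51 = 1141 mg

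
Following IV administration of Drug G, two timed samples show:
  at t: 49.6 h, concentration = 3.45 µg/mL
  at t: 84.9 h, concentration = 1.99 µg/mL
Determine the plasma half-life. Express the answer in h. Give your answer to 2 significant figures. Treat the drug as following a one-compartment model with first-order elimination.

k = ln(C₁/C₂) / (t₂ − t₁) = ln(3.45/1.99) / (84.9 − 49.6)
  = 0.5502 / 35.30 = 0.01559 h⁻¹
t½ = ln2 / k = 0.693147 / 0.01559 = 44.46 h

44 h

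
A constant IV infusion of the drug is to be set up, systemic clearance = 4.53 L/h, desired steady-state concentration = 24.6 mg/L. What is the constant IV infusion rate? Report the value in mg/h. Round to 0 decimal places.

At steady state, infusion rate R₀ = Css × CL = 24.6 × 4.530 = 111.4 mg/h

111 mg/h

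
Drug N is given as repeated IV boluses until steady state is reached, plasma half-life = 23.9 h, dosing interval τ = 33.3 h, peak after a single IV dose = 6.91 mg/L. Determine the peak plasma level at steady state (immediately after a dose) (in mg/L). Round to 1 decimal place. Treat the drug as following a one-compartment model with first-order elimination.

11.2 mg/L

k = ln2 / t½ = 0.693147 / 23.9 = 0.02900 h⁻¹
e^(−kτ) = e^(−0.02900 × 33.3) = 0.3807
Accumulation ratio R = 1 / (1 − e^(−kτ)) = 1 / (1 − 0.3807) = 1.615
Steady-state peak = C₀ × R = 6.91 × 1.615 = 11.16 mg/L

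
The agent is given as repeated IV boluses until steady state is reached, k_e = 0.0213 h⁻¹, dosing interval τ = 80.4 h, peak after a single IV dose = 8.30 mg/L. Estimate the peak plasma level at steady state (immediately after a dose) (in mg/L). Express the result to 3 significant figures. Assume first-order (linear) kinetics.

e^(−kτ) = e^(−0.02130 × 80.4) = 0.1804
Accumulation ratio R = 1 / (1 − e^(−kτ)) = 1 / (1 − 0.1804) = 1.220
Steady-state peak = C₀ × R = 8.30 × 1.220 = 10.13 mg/L

10.1 mg/L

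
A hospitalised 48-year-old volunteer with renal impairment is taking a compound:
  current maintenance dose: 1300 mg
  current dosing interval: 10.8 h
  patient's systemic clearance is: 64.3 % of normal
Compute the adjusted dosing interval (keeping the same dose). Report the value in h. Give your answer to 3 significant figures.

To keep the same average steady-state level, dosing rate must scale with clearance.
CL ratio = 64.3 / 100 = 0.6430
New interval (same dose) = 10.8 / 0.6430 = 16.80 h

16.8 h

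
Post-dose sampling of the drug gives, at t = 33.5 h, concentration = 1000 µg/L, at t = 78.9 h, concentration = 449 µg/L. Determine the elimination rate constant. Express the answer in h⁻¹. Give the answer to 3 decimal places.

0.018 h⁻¹

k = ln(C₁/C₂) / (t₂ − t₁) = ln(1000/449) / (78.9 − 33.5)
  = 0.8007 / 45.40 = 0.01764 h⁻¹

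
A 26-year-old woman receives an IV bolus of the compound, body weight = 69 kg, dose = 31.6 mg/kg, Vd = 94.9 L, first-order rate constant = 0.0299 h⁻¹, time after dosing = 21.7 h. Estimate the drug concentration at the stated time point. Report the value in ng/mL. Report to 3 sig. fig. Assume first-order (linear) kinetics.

Total dose = 31.6 × 69 = 2180 mg
C₀ = Dose / Vd = 2180 / 94.9 = 22.97 mg/L
C = C₀ · e^(−k·t) = 22.97 × e^(−0.02990 × 21.7)
  = 22.97 × 0.5227 = 12.01 mg/L
Convert: 12.01 mg/L × 1000 = 12010 ng/mL

12000 ng/mL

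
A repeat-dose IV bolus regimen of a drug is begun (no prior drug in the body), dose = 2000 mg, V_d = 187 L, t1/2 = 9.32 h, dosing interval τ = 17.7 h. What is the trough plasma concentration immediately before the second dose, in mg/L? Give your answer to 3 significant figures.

C₀ per dose = Dose / Vd = 2000 / 187 = 10.70 mg/L
k = ln2 / t½ = 0.693147 / 9.32 = 0.07437 h⁻¹
Fraction remaining after one interval: r = e^(−kτ) = e^(−0.07437 × 17.7) = 0.2681
Before dose 2, 1 dose has been given (aged 1τ).
C_trough = C₀ × r = 10.70 × 0.2681 = 2.869 mg/L

2.87 mg/L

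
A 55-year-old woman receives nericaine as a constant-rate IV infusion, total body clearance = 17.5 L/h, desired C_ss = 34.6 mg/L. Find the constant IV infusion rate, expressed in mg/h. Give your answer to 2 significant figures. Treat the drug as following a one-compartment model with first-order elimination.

At steady state, infusion rate R₀ = Css × CL = 34.6 × 17.50 = 605.5 mg/h

610 mg/h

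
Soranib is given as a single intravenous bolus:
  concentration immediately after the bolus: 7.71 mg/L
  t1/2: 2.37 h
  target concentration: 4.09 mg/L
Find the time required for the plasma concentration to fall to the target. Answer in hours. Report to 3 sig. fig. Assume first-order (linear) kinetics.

2.17 h

k = ln2 / t½ = 0.693147 / 2.37 = 0.2925 h⁻¹
t = ln(C₀ / C) / k = ln(7.710 / 4.09) / 0.2925
  = ln(1.885) / 0.2925 = 0.6339 / 0.2925 = 2.167 h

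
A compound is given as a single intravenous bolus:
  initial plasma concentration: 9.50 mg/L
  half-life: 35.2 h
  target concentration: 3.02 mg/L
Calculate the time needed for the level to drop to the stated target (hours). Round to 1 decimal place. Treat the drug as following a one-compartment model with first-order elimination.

58.2 h

k = ln2 / t½ = 0.693147 / 35.2 = 0.01969 h⁻¹
t = ln(C₀ / C) / k = ln(9.500 / 3.02) / 0.01969
  = ln(3.146) / 0.01969 = 1.146 / 0.01969 = 58.20 h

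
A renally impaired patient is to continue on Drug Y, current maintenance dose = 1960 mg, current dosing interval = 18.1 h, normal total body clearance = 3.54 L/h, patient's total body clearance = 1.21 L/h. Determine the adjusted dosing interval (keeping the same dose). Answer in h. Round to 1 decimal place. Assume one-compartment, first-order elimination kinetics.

To keep the same average steady-state level, dosing rate must scale with clearance.
CL ratio = 1.21 / 3.54 = 0.3418
New interval (same dose) = 18.1 / 0.3418 = 52.95 h

53.0 h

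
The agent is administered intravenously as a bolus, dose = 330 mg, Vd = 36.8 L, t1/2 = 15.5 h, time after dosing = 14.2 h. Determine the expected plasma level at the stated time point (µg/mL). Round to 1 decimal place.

C₀ = Dose / Vd = 330.0 / 36.8 = 8.967 mg/L
k = ln2 / t½ = 0.693147 / 15.5 = 0.04472 h⁻¹
C = C₀ · e^(−k·t) = 8.967 × e^(−0.04472 × 14.2)
  = 8.967 × 0.5299 = 4.752 mg/L
(4.752 mg/L = 4.752 µg/mL)

4.8 µg/mL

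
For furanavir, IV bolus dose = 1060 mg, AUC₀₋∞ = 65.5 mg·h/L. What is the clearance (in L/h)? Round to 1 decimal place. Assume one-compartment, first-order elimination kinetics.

16.2 L/h

CL = Dose / AUC = 1060 / 65.5 = 16.18 L/h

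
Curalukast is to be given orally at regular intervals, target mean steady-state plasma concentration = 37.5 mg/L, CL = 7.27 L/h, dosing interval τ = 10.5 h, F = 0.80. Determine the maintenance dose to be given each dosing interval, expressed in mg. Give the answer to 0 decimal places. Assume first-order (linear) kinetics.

3578 mg

At steady state, F × (Dose/τ) = Css × CL.
Dose = Css × CL × τ / F = 37.5 × 7.270 × 10.5 / 0.80 = 3578 mg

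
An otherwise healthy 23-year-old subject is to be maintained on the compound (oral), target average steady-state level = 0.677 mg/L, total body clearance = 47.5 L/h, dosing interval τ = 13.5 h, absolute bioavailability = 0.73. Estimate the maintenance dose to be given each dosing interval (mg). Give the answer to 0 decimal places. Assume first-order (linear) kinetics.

At steady state, F × (Dose/τ) = Css × CL.
Dose = Css × CL × τ / F = 0.677 × 47.50 × 13.5 / 0.73 = 594.7 mg

595 mg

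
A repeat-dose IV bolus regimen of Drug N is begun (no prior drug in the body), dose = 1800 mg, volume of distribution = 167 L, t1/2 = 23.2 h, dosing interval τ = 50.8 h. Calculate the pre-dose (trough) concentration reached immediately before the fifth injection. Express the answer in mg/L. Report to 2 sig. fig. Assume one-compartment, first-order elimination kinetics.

3.0 mg/L

C₀ per dose = Dose / Vd = 1800 / 167 = 10.78 mg/L
k = ln2 / t½ = 0.693147 / 23.2 = 0.02988 h⁻¹
Fraction remaining after one interval: r = e^(−kτ) = e^(−0.02988 × 50.8) = 0.2192
Before dose 5, 4 doses have been given (aged 1τ, 2τ, 3τ, 4τ).
C_trough = C₀ × (r + r² + … + r^4) = C₀ × r(1−r^4)/(1−r)
        = 10.78 × 0.2192 × (1 − 0.002309) / (1 − 0.2192) = 3.019 mg/L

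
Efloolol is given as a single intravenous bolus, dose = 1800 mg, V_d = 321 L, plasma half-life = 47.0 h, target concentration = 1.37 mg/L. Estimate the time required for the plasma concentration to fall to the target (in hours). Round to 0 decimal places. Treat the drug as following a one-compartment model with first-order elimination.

96 h

C₀ = Dose / Vd = 1800 / 321 = 5.607 mg/L
k = ln2 / t½ = 0.693147 / 47.0 = 0.01475 h⁻¹
t = ln(C₀ / C) / k = ln(5.607 / 1.37) / 0.01475
  = ln(4.093) / 0.01475 = 1.409 / 0.01475 = 95.53 h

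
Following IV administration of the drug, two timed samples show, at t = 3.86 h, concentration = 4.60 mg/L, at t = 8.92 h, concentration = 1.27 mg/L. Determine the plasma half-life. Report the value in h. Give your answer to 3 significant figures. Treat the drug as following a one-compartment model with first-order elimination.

k = ln(C₁/C₂) / (t₂ − t₁) = ln(4.60/1.27) / (8.92 − 3.86)
  = 1.287 / 5.060 = 0.2543 h⁻¹
t½ = ln2 / k = 0.693147 / 0.2543 = 2.726 h

2.73 h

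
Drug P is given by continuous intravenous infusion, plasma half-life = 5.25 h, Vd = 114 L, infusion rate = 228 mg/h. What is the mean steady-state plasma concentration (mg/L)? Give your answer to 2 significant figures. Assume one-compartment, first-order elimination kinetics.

15 mg/L

k = ln2 / t½ = 0.693147 / 5.25 = 0.1320 h⁻¹
CL = k × Vd = 0.1320 × 114 = 15.05 L/h
At steady state Css = R₀ / CL = 228 / 15.05 = 15.15 mg/L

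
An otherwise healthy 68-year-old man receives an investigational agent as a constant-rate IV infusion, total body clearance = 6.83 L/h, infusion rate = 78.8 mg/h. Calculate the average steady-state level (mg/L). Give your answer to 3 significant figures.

11.5 mg/L

At steady state Css = R₀ / CL = 78.8 / 6.830 = 11.54 mg/L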